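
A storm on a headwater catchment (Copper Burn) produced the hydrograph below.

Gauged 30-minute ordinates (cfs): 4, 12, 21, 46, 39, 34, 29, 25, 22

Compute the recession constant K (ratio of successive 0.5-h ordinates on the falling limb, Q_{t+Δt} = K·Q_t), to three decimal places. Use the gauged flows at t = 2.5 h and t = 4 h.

K ≈ 0.865

Using the recession-limb readings at t = 2.5 h and t = 4 h: Q falls from 34 to 22 cfs over 3 intervals.
K = (Q₂/Q₁)^(1/3) = (22/34)^(1/3) = 0.865.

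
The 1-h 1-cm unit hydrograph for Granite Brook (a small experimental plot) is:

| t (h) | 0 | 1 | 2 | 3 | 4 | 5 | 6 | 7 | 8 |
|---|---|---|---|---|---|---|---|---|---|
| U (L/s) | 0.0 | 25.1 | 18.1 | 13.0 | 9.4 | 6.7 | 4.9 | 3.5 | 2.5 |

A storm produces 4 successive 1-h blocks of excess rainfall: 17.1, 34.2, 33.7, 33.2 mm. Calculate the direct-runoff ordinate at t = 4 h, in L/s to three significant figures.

Q ≈ 205 L/s

By discrete convolution, Q_j = Σ (P_i / 10 mm) · U_{j−i}.
At t = 4 h (j=4): Q = (17.1/10)·9.4 + (34.2/10)·13.0 + (33.7/10)·18.1 + (33.2/10)·25.1 = 205 L/s.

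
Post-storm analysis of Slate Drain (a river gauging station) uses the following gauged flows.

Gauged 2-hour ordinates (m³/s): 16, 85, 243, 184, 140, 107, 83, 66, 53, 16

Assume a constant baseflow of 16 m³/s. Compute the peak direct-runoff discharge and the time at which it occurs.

Q_p = 227.0 m³/s at t = 4 h

Subtracting baseflow gives direct-runoff ordinates: 0.0, 69.0, 227.0, 168.0, 124.0, 91.0, 67.0, 50.0, 37.0, 0.0 m³/s.
The maximum is 227.0 m³/s, occurring at the reading for t = 4 h.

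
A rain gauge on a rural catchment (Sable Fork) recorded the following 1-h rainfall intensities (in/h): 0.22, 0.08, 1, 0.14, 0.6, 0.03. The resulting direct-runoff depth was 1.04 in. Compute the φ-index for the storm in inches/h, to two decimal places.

φ ≈ 0.28 in/h

Only the 2 blocks with intensity above φ contribute runoff: 1, 0.6 in/h.
Σ(I−φ)·Δt = d  ⇒  (1+0.6 − 2φ)·1 = 1.04
φ = (1.600 − 1.04/1) / 2 = 0.28 in/h.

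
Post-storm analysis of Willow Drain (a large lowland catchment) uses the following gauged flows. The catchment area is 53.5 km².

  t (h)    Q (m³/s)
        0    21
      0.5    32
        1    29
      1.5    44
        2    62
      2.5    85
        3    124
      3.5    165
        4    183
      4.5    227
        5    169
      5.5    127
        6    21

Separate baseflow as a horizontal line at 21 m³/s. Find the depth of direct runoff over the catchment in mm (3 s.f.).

d ≈ 34.2 mm

Direct runoff: 0.0, 11.0, 8.0, 23.0, 41.0, 64.0, 103.0, 144.0, 162.0, 206.0, 148.0, 106.0, 0.0 m³/s; ΣQ_DR = 1016 m³/s.
V = ΣQ_DR · Δt = 1016 × 1800 s = 1.829 × 10^6 m³.
Over A = 53.5 km², depth = V / A = 34.2 mm.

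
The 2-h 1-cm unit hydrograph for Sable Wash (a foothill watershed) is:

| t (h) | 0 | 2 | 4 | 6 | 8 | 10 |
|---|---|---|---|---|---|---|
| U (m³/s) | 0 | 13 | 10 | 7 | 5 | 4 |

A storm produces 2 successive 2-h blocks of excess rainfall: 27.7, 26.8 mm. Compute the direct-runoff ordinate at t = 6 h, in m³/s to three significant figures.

By discrete convolution, Q_j = Σ (P_i / 10 mm) · U_{j−i}.
At t = 6 h (j=3): Q = (27.7/10)·7 + (26.8/10)·10 = 46.2 m³/s.

Q ≈ 46.2 m³/s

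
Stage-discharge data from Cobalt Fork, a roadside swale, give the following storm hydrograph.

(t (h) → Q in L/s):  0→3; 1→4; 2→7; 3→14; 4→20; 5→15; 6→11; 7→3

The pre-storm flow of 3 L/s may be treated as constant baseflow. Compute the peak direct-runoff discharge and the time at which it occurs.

Subtracting baseflow gives direct-runoff ordinates: 0.0, 1.0, 4.0, 11.0, 17.0, 12.0, 8.0, 0.0 L/s.
The maximum is 17.0 L/s, occurring at the reading for t = 4 h.

Q_p = 17.0 L/s at t = 4 h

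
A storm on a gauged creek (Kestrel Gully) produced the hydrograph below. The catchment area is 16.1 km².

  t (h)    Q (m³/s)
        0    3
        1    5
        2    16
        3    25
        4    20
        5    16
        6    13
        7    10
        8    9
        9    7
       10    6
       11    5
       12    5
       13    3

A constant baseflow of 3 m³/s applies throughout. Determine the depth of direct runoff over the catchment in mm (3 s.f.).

d ≈ 22.6 mm

Direct runoff: 0.0, 2.0, 13.0, 22.0, 17.0, 13.0, 10.0, 7.0, 6.0, 4.0, 3.0, 2.0, 2.0, 0.0 m³/s; ΣQ_DR = 101.0 m³/s.
V = ΣQ_DR · Δt = 101.0 × 3600 s = 3.636 × 10^5 m³.
Over A = 16.1 km², depth = V / A = 22.6 mm.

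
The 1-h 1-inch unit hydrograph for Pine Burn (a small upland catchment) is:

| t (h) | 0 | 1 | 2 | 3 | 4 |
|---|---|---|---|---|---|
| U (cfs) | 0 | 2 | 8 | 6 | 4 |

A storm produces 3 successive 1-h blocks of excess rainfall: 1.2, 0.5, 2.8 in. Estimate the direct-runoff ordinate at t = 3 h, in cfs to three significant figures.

By discrete convolution, Q_j = Σ (P_i / 1 in) · U_{j−i}.
At t = 3 h (j=3): Q = (1.2/1)·6 + (0.5/1)·8 + (2.8/1)·2 = 16.8 cfs.

Q ≈ 16.8 cfs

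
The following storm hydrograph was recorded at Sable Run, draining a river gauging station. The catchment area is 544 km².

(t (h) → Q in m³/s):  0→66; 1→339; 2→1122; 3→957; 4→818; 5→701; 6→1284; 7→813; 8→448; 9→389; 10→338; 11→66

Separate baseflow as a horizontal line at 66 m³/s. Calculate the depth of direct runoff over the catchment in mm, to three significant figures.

d ≈ 43.3 mm

Direct runoff: 0.0, 273.0, 1056.0, 891.0, 752.0, 635.0, 1218.0, 747.0, 382.0, 323.0, 272.0, 0.0 m³/s; ΣQ_DR = 6549 m³/s.
V = ΣQ_DR · Δt = 6549 × 3600 s = 2.358 × 10^7 m³.
Over A = 544 km², depth = V / A = 43.3 mm.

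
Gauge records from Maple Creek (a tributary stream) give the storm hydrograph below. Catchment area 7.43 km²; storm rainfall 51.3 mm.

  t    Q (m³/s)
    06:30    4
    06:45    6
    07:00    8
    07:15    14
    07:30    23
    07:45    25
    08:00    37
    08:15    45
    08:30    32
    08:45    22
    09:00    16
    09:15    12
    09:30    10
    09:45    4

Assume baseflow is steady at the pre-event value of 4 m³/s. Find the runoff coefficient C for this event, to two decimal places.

C ≈ 0.48

ΣQ_DR = 202.0 m³/s; V = ΣQ_DR·Δt = 1.818 × 10^5 m³.
Runoff depth d = V / A = 24.47 mm.
C = d / P = 24.47 / 51.3 = 0.48.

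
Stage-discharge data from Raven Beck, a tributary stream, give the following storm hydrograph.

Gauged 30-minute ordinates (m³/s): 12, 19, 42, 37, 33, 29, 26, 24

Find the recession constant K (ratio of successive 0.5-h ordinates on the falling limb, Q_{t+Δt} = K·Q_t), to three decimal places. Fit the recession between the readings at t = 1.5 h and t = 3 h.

Using the recession-limb readings at t = 1.5 h and t = 3 h: Q falls from 37 to 26 m³/s over 3 intervals.
K = (Q₂/Q₁)^(1/3) = (26/37)^(1/3) = 0.889.

K ≈ 0.889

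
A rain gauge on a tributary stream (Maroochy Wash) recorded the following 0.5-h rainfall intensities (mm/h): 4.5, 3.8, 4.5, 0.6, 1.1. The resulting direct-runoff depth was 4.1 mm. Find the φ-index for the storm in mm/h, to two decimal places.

Only the 3 blocks with intensity above φ contribute runoff: 4.5, 3.8, 4.5 mm/h.
Σ(I−φ)·Δt = d  ⇒  (4.5+3.8+4.5 − 3φ)·0.5 = 4.1
φ = (12.80 − 4.1/0.5) / 3 = 1.53 mm/h.

φ ≈ 1.53 mm/h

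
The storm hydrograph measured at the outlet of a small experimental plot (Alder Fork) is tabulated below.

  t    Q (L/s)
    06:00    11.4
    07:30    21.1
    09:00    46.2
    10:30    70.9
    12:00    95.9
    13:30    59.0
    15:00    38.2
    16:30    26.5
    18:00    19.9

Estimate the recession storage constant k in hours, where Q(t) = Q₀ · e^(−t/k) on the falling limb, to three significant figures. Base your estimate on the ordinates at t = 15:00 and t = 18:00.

On the falling limb, Q drops from 38.2 to 19.9 L/s between t = 15:00 and t = 18:00 (Δt = 3 h).
k = −Δt / ln(Q₂/Q₁) = −3 / ln(19.9/38.2) = 4.60 h.

k ≈ 4.60 h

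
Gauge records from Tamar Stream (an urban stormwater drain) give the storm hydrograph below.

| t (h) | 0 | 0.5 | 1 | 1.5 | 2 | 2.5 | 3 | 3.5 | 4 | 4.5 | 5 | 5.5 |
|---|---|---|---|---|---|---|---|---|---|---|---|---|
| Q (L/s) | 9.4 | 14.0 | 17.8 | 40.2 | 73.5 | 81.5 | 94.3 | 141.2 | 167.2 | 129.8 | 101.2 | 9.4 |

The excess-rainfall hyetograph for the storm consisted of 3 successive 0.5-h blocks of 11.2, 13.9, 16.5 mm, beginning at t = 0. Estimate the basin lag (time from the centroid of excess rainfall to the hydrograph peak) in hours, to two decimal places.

Centroid of excess rainfall: t_c = Σ P_i·t̄_i / ΣP_i = 0.8137 h (block centres at 0.25, 0.75, 1.25 h).
Hydrograph peak occurs at t = 4 h, so basin lag t_L = 4 − 0.8137 = 3.19 h.

t_L ≈ 3.19 h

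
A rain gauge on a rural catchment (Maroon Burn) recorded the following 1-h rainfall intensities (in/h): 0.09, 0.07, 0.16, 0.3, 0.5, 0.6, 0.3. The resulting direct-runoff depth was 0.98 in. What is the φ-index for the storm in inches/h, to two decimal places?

Only the 4 blocks with intensity above φ contribute runoff: 0.3, 0.5, 0.6, 0.3 in/h.
Σ(I−φ)·Δt = d  ⇒  (0.3+0.5+0.6+0.3 − 4φ)·1 = 0.98
φ = (1.700 − 0.98/1) / 4 = 0.18 in/h.

φ ≈ 0.18 in/h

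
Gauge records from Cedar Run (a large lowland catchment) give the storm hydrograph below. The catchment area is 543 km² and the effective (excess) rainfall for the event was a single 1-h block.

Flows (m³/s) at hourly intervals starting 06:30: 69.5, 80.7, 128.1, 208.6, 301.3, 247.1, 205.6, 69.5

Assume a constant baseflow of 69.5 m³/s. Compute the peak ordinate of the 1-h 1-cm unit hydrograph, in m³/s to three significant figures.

Direct runoff: 0.0, 11.2, 58.6, 139.1, 231.8, 177.6, 136.1, 0.0 m³/s; ΣQ_DR = 754.4 m³/s, peak = 231.8 m³/s.
Runoff depth d = ΣQ_DR·Δt / A = 754.4 × 3600 / (543 km²) = 5.002 mm.
The 1-cm UH is the DRH scaled by (10 mm)/d, so U_p = 231.8 × 10/5.002 = 463 m³/s.

U_p ≈ 463 m³/s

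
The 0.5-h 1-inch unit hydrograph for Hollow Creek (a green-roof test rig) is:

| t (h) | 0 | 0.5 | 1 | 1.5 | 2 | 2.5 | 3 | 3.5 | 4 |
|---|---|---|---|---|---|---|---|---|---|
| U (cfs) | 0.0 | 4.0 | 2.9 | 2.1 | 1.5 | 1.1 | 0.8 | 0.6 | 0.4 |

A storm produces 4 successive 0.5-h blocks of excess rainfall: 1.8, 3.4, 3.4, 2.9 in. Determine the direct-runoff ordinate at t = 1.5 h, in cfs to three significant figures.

By discrete convolution, Q_j = Σ (P_i / 1 in) · U_{j−i}.
At t = 1.5 h (j=3): Q = (1.8/1)·2.1 + (3.4/1)·2.9 + (3.4/1)·4.0 + (2.9/1)·0.0 = 27.2 cfs.

Q ≈ 27.2 cfs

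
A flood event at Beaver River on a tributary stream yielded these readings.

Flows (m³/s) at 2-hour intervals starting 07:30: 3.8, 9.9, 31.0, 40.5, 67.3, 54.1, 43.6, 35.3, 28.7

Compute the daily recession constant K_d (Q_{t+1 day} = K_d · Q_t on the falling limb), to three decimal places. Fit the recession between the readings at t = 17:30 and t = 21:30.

Between t = 17:30 and t = 21:30 the flow falls from 54.1 to 35.3 m³/s over 2×2 h = 4 h.
Per-interval ratio K = (35.3/54.1)^(1/2) = 0.8078; K_d = K^(24/2) = 0.077.

K_d ≈ 0.077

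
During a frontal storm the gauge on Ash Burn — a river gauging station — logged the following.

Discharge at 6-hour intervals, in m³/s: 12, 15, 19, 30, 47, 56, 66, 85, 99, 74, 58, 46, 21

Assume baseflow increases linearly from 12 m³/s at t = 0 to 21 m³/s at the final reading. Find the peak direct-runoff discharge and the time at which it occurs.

Q_p = 81.00 m³/s at t = 48 h

Subtracting baseflow gives direct-runoff ordinates: 0.00, 2.25, 5.50, 15.75, 32.00, 40.25, 49.50, 67.75, 81.00, 55.25, 38.50, 25.75, 0.00 m³/s.
The maximum is 81.00 m³/s, occurring at the reading for t = 48 h.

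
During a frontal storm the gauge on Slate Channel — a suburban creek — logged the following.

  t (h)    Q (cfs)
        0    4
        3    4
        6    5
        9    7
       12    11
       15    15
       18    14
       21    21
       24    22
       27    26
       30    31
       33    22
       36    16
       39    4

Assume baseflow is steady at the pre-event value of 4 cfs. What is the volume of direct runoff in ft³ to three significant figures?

Direct-runoff ordinates (Q − Q_b): 0.0, 0.0, 1.0, 3.0, 7.0, 11.0, 10.0, 17.0, 18.0, 22.0, 27.0, 18.0, 12.0, 0.0 cfs.
ΣQ_DR = 146.0 cfs.
With Δt = 3 h = 10800 s, V = ΣQ_DR · Δt = 146.0 × 10800 = 1.58 × 10^6 ft³.

V ≈ 1.58 × 10^6 ft³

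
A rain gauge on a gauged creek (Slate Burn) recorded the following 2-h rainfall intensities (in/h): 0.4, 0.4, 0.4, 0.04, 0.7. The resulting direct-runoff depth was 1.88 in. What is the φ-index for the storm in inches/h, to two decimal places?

φ ≈ 0.24 in/h

Only the 4 blocks with intensity above φ contribute runoff: 0.4, 0.4, 0.4, 0.7 in/h.
Σ(I−φ)·Δt = d  ⇒  (0.4+0.4+0.4+0.7 − 4φ)·2 = 1.88
φ = (1.900 − 1.88/2) / 4 = 0.24 in/h.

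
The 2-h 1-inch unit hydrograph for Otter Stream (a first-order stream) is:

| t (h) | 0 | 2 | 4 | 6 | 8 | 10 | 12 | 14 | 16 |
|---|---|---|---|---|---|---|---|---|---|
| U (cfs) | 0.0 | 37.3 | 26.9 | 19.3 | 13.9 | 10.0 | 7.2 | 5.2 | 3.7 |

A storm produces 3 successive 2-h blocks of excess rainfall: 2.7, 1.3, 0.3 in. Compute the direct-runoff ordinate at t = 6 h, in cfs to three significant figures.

Q ≈ 98.3 cfs

By discrete convolution, Q_j = Σ (P_i / 1 in) · U_{j−i}.
At t = 6 h (j=3): Q = (2.7/1)·19.3 + (1.3/1)·26.9 + (0.3/1)·37.3 = 98.3 cfs.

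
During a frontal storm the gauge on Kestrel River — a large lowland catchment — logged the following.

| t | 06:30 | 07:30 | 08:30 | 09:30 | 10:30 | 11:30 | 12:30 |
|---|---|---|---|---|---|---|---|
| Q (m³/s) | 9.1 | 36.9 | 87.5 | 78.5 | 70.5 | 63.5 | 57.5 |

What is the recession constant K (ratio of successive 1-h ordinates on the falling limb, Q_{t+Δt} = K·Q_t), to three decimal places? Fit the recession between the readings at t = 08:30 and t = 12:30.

Using the recession-limb readings at t = 08:30 and t = 12:30: Q falls from 87.5 to 57.5 m³/s over 4 intervals.
K = (Q₂/Q₁)^(1/4) = (57.5/87.5)^(1/4) = 0.900.

K ≈ 0.900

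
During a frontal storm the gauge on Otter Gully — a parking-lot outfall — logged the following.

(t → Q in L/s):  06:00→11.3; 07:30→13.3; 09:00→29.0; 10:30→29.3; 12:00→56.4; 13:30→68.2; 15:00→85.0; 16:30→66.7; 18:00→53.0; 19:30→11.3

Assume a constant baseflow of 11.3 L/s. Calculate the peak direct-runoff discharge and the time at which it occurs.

Subtracting baseflow gives direct-runoff ordinates: 0.0, 2.0, 17.7, 18.0, 45.1, 56.9, 73.7, 55.4, 41.7, 0.0 L/s.
The maximum is 73.7 L/s, occurring at the reading for t = 15:00.

Q_p = 73.7 L/s at t = 15:00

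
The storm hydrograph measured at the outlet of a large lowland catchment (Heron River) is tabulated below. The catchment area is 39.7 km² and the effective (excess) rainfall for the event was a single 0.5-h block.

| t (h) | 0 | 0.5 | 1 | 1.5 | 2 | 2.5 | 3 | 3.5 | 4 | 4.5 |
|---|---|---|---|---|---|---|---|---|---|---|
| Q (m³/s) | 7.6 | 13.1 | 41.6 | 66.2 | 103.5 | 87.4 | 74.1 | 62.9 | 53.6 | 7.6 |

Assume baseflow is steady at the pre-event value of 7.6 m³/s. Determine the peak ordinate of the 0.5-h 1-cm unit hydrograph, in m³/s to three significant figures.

Direct runoff: 0.0, 5.5, 34.0, 58.6, 95.9, 79.8, 66.5, 55.3, 46.0, 0.0 m³/s; ΣQ_DR = 441.6 m³/s, peak = 95.9 m³/s.
Runoff depth d = ΣQ_DR·Δt / A = 441.6 × 1800 / (39.7 km²) = 20.02 mm.
The 1-cm UH is the DRH scaled by (10 mm)/d, so U_p = 95.9 × 10/20.02 = 47.9 m³/s.

U_p ≈ 47.9 m³/s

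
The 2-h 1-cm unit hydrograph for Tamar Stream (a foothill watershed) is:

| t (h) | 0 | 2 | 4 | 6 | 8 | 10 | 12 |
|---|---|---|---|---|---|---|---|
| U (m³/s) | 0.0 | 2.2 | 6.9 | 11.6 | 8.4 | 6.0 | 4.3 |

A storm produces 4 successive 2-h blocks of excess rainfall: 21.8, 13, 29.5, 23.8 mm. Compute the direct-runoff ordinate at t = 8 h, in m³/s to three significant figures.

Q ≈ 59.0 m³/s

By discrete convolution, Q_j = Σ (P_i / 10 mm) · U_{j−i}.
At t = 8 h (j=4): Q = (21.8/10)·8.4 + (13/10)·11.6 + (29.5/10)·6.9 + (23.8/10)·2.2 = 59.0 m³/s.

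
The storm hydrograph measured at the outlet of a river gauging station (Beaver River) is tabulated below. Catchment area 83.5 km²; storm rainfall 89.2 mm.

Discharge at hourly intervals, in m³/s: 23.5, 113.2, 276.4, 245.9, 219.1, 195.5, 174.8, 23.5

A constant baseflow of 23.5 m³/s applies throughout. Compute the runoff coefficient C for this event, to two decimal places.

C ≈ 0.52

ΣQ_DR = 1084 m³/s; V = ΣQ_DR·Δt = 3.902 × 10^6 m³.
Runoff depth d = V / A = 46.73 mm.
C = d / P = 46.73 / 89.2 = 0.52.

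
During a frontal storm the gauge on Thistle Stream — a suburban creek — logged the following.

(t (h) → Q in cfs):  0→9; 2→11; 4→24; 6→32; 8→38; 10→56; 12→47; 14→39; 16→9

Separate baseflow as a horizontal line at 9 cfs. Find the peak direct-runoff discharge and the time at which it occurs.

Subtracting baseflow gives direct-runoff ordinates: 0.0, 2.0, 15.0, 23.0, 29.0, 47.0, 38.0, 30.0, 0.0 cfs.
The maximum is 47.0 cfs, occurring at the reading for t = 10 h.

Q_p = 47.0 cfs at t = 10 h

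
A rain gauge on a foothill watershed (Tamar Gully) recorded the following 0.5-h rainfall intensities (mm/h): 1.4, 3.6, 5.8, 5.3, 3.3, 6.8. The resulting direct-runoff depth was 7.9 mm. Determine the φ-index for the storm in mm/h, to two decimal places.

φ ≈ 1.80 mm/h

Only the 5 blocks with intensity above φ contribute runoff: 3.6, 5.8, 5.3, 3.3, 6.8 mm/h.
Σ(I−φ)·Δt = d  ⇒  (3.6+5.8+5.3+3.3+6.8 − 5φ)·0.5 = 7.9
φ = (24.80 − 7.9/0.5) / 5 = 1.80 mm/h.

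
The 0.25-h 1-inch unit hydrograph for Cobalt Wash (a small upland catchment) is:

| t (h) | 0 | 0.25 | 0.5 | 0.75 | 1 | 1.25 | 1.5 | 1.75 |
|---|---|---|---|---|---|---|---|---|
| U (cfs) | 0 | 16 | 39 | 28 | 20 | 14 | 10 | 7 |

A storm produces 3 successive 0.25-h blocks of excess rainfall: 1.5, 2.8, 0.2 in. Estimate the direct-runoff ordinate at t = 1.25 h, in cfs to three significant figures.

By discrete convolution, Q_j = Σ (P_i / 1 in) · U_{j−i}.
At t = 1.25 h (j=5): Q = (1.5/1)·14 + (2.8/1)·20 + (0.2/1)·28 = 82.6 cfs.

Q ≈ 82.6 cfs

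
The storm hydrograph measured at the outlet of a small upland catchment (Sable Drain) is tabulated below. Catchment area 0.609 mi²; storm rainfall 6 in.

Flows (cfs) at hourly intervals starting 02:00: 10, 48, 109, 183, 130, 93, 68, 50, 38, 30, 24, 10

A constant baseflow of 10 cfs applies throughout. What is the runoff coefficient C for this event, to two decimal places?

C ≈ 0.29

ΣQ_DR = 673.0 cfs; V = ΣQ_DR·Δt = 2.423 × 10^6 ft³.
Runoff depth d = V / A = 1.712 in.
C = d / P = 1.712 / 6 = 0.29.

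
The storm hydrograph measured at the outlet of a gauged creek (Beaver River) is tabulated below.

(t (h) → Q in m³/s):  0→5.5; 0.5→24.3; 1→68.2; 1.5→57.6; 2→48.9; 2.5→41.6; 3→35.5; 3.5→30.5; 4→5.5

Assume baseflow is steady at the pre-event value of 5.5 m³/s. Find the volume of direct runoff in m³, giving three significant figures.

Direct-runoff ordinates (Q − Q_b): 0.0, 18.8, 62.7, 52.1, 43.4, 36.1, 30.0, 25.0, 0.0 m³/s.
ΣQ_DR = 268.1 m³/s.
With Δt = 0.5 h = 1800 s, V = ΣQ_DR · Δt = 268.1 × 1800 = 4.83 × 10^5 m³.

V ≈ 4.83 × 10^5 m³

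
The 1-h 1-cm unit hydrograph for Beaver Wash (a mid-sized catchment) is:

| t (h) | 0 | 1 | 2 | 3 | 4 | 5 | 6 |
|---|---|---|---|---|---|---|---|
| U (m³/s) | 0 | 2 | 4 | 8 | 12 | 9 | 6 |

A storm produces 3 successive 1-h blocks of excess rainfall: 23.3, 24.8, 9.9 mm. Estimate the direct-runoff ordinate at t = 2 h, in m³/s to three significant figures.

Q ≈ 14.3 m³/s

By discrete convolution, Q_j = Σ (P_i / 10 mm) · U_{j−i}.
At t = 2 h (j=2): Q = (23.3/10)·4 + (24.8/10)·2 + (9.9/10)·0 = 14.3 m³/s.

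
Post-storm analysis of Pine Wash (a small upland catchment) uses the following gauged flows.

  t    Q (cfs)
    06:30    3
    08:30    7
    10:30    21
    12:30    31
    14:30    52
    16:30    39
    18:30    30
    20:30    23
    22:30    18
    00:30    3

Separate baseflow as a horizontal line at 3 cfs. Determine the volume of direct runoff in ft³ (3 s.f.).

V ≈ 1.42 × 10^6 ft³

Direct-runoff ordinates (Q − Q_b): 0.0, 4.0, 18.0, 28.0, 49.0, 36.0, 27.0, 20.0, 15.0, 0.0 cfs.
ΣQ_DR = 197.0 cfs.
With Δt = 2 h = 7200 s, V = ΣQ_DR · Δt = 197.0 × 7200 = 1.42 × 10^6 ft³.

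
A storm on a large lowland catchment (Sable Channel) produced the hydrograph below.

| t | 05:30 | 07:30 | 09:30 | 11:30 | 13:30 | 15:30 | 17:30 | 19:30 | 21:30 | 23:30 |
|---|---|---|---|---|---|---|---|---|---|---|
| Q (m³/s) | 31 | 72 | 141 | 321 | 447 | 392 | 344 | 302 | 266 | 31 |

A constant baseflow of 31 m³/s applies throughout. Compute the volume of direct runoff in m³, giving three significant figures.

V ≈ 1.47 × 10^7 m³

Direct-runoff ordinates (Q − Q_b): 0.0, 41.0, 110.0, 290.0, 416.0, 361.0, 313.0, 271.0, 235.0, 0.0 m³/s.
ΣQ_DR = 2037 m³/s.
With Δt = 2 h = 7200 s, V = ΣQ_DR · Δt = 2037 × 7200 = 1.47 × 10^7 m³.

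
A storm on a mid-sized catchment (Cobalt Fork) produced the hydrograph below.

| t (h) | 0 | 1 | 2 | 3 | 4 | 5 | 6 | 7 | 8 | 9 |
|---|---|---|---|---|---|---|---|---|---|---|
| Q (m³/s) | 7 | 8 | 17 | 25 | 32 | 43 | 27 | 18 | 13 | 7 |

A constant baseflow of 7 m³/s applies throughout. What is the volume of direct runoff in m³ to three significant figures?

V ≈ 4.57 × 10^5 m³

Direct-runoff ordinates (Q − Q_b): 0.0, 1.0, 10.0, 18.0, 25.0, 36.0, 20.0, 11.0, 6.0, 0.0 m³/s.
ΣQ_DR = 127.0 m³/s.
With Δt = 1 h = 3600 s, V = ΣQ_DR · Δt = 127.0 × 3600 = 4.57 × 10^5 m³.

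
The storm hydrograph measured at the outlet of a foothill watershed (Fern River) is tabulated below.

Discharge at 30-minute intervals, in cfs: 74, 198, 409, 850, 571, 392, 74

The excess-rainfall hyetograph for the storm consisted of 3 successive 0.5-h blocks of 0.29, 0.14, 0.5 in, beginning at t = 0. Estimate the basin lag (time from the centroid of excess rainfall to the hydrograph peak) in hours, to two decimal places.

t_L ≈ 0.64 h

Centroid of excess rainfall: t_c = Σ P_i·t̄_i / ΣP_i = 0.8629 h (block centres at 0.25, 0.75, 1.25 h).
Hydrograph peak occurs at t = 1.5 h, so basin lag t_L = 1.5 − 0.8629 = 0.64 h.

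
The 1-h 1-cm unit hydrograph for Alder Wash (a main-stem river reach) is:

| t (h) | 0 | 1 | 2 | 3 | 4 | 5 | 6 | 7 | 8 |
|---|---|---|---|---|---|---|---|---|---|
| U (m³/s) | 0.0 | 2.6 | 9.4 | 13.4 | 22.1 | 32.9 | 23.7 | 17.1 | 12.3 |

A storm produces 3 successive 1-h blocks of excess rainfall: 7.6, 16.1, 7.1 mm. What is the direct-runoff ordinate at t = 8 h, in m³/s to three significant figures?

Q ≈ 53.7 m³/s

By discrete convolution, Q_j = Σ (P_i / 10 mm) · U_{j−i}.
At t = 8 h (j=8): Q = (7.6/10)·12.3 + (16.1/10)·17.1 + (7.1/10)·23.7 = 53.7 m³/s.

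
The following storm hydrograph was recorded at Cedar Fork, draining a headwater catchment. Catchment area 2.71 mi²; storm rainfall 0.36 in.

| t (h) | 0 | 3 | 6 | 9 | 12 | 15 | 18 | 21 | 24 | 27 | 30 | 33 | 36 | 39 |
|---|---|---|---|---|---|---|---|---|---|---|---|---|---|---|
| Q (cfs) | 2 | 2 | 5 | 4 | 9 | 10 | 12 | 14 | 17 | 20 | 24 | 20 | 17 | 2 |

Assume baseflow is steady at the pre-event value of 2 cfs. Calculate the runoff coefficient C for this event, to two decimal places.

ΣQ_DR = 130.0 cfs; V = ΣQ_DR·Δt = 1.404 × 10^6 ft³.
Runoff depth d = V / A = 0.2230 in.
C = d / P = 0.2230 / 0.36 = 0.62.

C ≈ 0.62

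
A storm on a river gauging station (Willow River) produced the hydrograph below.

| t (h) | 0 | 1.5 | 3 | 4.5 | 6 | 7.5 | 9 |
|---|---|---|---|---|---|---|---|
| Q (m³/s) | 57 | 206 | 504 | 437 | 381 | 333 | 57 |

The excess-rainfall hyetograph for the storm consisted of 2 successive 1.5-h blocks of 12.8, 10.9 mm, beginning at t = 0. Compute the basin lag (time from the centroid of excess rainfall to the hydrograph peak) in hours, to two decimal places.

Centroid of excess rainfall: t_c = Σ P_i·t̄_i / ΣP_i = 1.4399 h (block centres at 0.75, 2.25 h).
Hydrograph peak occurs at t = 3 h, so basin lag t_L = 3 − 1.4399 = 1.56 h.

t_L ≈ 1.56 h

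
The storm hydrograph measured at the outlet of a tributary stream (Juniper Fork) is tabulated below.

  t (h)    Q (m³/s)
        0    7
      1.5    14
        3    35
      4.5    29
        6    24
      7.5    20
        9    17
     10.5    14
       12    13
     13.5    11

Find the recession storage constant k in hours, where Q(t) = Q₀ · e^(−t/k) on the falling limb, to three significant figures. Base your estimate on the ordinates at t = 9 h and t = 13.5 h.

k ≈ 10.3 h

On the falling limb, Q drops from 17 to 11 m³/s between t = 9 h and t = 13.5 h (Δt = 4.5 h).
k = −Δt / ln(Q₂/Q₁) = −4.5 / ln(11/17) = 10.3 h.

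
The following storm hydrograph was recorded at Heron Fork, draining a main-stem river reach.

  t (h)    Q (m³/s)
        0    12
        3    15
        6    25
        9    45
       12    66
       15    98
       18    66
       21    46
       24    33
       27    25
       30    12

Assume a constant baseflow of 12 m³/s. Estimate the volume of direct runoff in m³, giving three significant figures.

V ≈ 3.36 × 10^6 m³

Direct-runoff ordinates (Q − Q_b): 0.0, 3.0, 13.0, 33.0, 54.0, 86.0, 54.0, 34.0, 21.0, 13.0, 0.0 m³/s.
ΣQ_DR = 311.0 m³/s.
With Δt = 3 h = 10800 s, V = ΣQ_DR · Δt = 311.0 × 10800 = 3.36 × 10^6 m³.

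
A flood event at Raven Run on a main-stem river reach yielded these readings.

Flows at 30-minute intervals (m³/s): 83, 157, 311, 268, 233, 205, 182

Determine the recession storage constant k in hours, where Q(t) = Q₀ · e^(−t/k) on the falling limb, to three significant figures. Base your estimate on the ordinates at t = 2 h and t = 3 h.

k ≈ 4.05 h

On the falling limb, Q drops from 233 to 182 m³/s between t = 2 h and t = 3 h (Δt = 1 h).
k = −Δt / ln(Q₂/Q₁) = −1 / ln(182/233) = 4.05 h.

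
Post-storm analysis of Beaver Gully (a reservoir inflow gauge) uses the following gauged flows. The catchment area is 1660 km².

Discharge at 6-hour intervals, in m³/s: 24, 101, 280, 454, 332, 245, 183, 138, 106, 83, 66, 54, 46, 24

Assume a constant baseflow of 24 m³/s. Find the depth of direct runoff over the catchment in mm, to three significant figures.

d ≈ 23.4 mm

Direct runoff: 0.0, 77.0, 256.0, 430.0, 308.0, 221.0, 159.0, 114.0, 82.0, 59.0, 42.0, 30.0, 22.0, 0.0 m³/s; ΣQ_DR = 1800 m³/s.
V = ΣQ_DR · Δt = 1800 × 21600 s = 3.888 × 10^7 m³.
Over A = 1660 km², depth = V / A = 23.4 mm.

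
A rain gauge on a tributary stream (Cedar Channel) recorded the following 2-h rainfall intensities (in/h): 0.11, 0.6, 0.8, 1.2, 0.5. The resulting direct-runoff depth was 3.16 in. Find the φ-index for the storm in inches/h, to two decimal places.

Only the 4 blocks with intensity above φ contribute runoff: 0.6, 0.8, 1.2, 0.5 in/h.
Σ(I−φ)·Δt = d  ⇒  (0.6+0.8+1.2+0.5 − 4φ)·2 = 3.16
φ = (3.100 − 3.16/2) / 4 = 0.38 in/h.

φ ≈ 0.38 in/h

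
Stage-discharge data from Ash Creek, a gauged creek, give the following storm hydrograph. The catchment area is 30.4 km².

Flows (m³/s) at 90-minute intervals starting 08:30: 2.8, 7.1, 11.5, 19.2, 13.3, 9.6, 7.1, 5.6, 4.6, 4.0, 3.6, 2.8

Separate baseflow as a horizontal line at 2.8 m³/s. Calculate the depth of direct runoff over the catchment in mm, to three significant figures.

Direct runoff: 0.0, 4.3, 8.7, 16.4, 10.5, 6.8, 4.3, 2.8, 1.8, 1.2, 0.8, 0.0 m³/s; ΣQ_DR = 57.60 m³/s.
V = ΣQ_DR · Δt = 57.60 × 5400 s = 3.110 × 10^5 m³.
Over A = 30.4 km², depth = V / A = 10.2 mm.

d ≈ 10.2 mm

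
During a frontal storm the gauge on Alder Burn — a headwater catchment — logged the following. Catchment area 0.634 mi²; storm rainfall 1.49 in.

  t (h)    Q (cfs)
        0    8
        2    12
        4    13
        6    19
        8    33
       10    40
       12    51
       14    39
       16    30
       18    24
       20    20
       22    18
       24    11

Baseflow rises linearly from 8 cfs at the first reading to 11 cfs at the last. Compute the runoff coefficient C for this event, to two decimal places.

ΣQ_DR = 194.5 cfs; V = ΣQ_DR·Δt = 1.400 × 10^6 ft³.
Runoff depth d = V / A = 0.9508 in.
C = d / P = 0.9508 / 1.49 = 0.64.

C ≈ 0.64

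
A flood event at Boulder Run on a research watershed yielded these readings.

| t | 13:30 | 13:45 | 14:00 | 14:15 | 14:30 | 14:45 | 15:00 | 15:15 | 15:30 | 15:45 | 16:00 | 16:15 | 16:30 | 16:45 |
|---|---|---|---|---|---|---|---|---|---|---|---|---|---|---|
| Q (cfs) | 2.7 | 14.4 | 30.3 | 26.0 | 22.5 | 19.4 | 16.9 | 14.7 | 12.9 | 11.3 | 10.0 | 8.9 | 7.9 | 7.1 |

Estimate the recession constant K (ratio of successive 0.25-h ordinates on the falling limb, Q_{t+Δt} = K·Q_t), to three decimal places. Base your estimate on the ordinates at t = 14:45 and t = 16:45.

K ≈ 0.882

Using the recession-limb readings at t = 14:45 and t = 16:45: Q falls from 19.4 to 7.1 cfs over 8 intervals.
K = (Q₂/Q₁)^(1/8) = (7.1/19.4)^(1/8) = 0.882.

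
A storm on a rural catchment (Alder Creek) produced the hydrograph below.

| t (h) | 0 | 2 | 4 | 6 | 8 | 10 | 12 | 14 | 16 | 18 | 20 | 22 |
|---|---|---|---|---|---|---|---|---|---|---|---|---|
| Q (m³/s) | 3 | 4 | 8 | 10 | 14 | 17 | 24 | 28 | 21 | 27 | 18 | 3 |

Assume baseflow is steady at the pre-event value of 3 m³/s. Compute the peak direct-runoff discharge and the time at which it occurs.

Q_p = 25.0 m³/s at t = 14 h

Subtracting baseflow gives direct-runoff ordinates: 0.0, 1.0, 5.0, 7.0, 11.0, 14.0, 21.0, 25.0, 18.0, 24.0, 15.0, 0.0 m³/s.
The maximum is 25.0 m³/s, occurring at the reading for t = 14 h.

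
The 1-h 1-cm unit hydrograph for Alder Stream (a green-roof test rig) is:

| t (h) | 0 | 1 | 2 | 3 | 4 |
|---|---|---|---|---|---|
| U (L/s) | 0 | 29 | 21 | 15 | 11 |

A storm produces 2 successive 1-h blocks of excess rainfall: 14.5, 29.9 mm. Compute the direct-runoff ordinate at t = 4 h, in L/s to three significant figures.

Q ≈ 60.8 L/s

By discrete convolution, Q_j = Σ (P_i / 10 mm) · U_{j−i}.
At t = 4 h (j=4): Q = (14.5/10)·11 + (29.9/10)·15 = 60.8 L/s.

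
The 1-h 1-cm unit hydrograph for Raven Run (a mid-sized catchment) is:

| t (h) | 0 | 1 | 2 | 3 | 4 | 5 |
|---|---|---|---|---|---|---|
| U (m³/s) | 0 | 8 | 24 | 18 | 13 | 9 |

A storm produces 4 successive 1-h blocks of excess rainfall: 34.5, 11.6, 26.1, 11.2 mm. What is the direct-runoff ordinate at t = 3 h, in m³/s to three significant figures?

By discrete convolution, Q_j = Σ (P_i / 10 mm) · U_{j−i}.
At t = 3 h (j=3): Q = (34.5/10)·18 + (11.6/10)·24 + (26.1/10)·8 + (11.2/10)·0 = 111 m³/s.

Q ≈ 111 m³/s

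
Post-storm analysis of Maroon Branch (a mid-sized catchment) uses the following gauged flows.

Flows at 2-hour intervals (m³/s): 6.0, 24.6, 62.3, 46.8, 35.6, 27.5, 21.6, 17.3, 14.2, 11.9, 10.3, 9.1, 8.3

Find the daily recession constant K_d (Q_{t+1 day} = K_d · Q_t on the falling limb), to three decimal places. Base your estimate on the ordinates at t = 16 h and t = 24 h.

Between t = 16 h and t = 24 h the flow falls from 14.2 to 8.3 m³/s over 4×2 h = 8 h.
Per-interval ratio K = (8.3/14.2)^(1/4) = 0.8744; K_d = K^(24/2) = 0.200.

K_d ≈ 0.200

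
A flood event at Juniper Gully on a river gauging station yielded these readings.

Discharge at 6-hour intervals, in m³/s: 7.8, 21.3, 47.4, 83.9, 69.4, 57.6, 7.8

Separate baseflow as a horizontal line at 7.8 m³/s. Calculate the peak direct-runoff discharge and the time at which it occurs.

Subtracting baseflow gives direct-runoff ordinates: 0.0, 13.5, 39.6, 76.1, 61.6, 49.8, 0.0 m³/s.
The maximum is 76.1 m³/s, occurring at the reading for t = 18 h.

Q_p = 76.1 m³/s at t = 18 h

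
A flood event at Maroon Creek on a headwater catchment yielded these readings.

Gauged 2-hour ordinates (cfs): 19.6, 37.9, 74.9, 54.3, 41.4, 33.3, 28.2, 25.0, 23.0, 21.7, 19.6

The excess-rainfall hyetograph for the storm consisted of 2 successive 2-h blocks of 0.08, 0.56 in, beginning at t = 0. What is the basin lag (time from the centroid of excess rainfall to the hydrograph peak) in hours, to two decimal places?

Centroid of excess rainfall: t_c = Σ P_i·t̄_i / ΣP_i = 2.7500 h (block centres at 1, 3 h).
Hydrograph peak occurs at t = 4 h, so basin lag t_L = 4 − 2.7500 = 1.25 h.

t_L ≈ 1.25 h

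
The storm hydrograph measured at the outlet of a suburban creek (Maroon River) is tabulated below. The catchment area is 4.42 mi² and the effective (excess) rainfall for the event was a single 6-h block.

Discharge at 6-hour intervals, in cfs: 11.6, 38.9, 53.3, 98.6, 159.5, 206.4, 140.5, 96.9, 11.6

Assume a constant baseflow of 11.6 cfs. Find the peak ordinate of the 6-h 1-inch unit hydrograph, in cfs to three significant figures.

Direct runoff: 0.0, 27.3, 41.7, 87.0, 147.9, 194.8, 128.9, 85.3, 0.0 cfs; ΣQ_DR = 712.9 cfs, peak = 194.8 cfs.
Runoff depth d = ΣQ_DR·Δt / A = 712.9 × 21600 / (4.42 mi²) = 1.500 in.
The 1-inch UH is the DRH scaled by (1 in)/d, so U_p = 194.8 × 1/1.500 = 130 cfs.

U_p ≈ 130 cfs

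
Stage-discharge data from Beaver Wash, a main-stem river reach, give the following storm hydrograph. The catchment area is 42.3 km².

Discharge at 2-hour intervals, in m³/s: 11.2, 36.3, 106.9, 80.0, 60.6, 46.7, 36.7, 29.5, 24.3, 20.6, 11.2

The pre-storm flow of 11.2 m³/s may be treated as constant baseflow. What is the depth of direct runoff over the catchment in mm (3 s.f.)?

Direct runoff: 0.0, 25.1, 95.7, 68.8, 49.4, 35.5, 25.5, 18.3, 13.1, 9.4, 0.0 m³/s; ΣQ_DR = 340.8 m³/s.
V = ΣQ_DR · Δt = 340.8 × 7200 s = 2.454 × 10^6 m³.
Over A = 42.3 km², depth = V / A = 58.0 mm.

d ≈ 58.0 mm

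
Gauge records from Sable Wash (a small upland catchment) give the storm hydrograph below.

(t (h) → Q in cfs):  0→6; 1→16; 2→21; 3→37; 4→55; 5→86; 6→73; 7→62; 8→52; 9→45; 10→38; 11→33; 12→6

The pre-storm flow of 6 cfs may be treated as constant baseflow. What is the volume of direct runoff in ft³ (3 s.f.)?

Direct-runoff ordinates (Q − Q_b): 0.0, 10.0, 15.0, 31.0, 49.0, 80.0, 67.0, 56.0, 46.0, 39.0, 32.0, 27.0, 0.0 cfs.
ΣQ_DR = 452.0 cfs.
With Δt = 1 h = 3600 s, V = ΣQ_DR · Δt = 452.0 × 3600 = 1.63 × 10^6 ft³.

V ≈ 1.63 × 10^6 ft³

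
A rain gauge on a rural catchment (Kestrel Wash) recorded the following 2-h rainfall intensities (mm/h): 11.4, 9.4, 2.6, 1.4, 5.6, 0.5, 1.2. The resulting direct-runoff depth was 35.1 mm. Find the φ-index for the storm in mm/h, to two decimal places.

Only the 3 blocks with intensity above φ contribute runoff: 11.4, 9.4, 5.6 mm/h.
Σ(I−φ)·Δt = d  ⇒  (11.4+9.4+5.6 − 3φ)·2 = 35.1
φ = (26.40 − 35.1/2) / 3 = 2.95 mm/h.

φ ≈ 2.95 mm/h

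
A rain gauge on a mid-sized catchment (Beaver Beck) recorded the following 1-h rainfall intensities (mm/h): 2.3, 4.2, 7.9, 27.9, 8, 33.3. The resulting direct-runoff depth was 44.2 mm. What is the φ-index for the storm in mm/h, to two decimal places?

φ ≈ 8.50 mm/h

Only the 2 blocks with intensity above φ contribute runoff: 27.9, 33.3 mm/h.
Σ(I−φ)·Δt = d  ⇒  (27.9+33.3 − 2φ)·1 = 44.2
φ = (61.20 − 44.2/1) / 2 = 8.50 mm/h.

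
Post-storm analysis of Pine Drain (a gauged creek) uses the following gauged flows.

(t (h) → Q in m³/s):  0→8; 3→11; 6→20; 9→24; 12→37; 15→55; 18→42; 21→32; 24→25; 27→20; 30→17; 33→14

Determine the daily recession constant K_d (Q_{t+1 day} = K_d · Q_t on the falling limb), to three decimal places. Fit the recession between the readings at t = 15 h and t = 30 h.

K_d ≈ 0.153

Between t = 15 h and t = 30 h the flow falls from 55 to 17 m³/s over 5×3 h = 15 h.
Per-interval ratio K = (17/55)^(1/5) = 0.7907; K_d = K^(24/3) = 0.153.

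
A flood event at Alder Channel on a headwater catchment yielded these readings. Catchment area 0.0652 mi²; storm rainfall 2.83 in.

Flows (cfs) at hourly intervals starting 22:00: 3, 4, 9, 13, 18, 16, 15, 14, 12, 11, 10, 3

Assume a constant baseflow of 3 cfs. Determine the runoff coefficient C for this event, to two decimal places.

ΣQ_DR = 92.00 cfs; V = ΣQ_DR·Δt = 3.312 × 10^5 ft³.
Runoff depth d = V / A = 2.187 in.
C = d / P = 2.187 / 2.83 = 0.77.

C ≈ 0.77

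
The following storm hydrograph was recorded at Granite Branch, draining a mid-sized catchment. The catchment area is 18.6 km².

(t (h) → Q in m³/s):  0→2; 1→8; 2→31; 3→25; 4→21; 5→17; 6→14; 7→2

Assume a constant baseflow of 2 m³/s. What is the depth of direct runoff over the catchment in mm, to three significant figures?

d ≈ 20.1 mm

Direct runoff: 0.0, 6.0, 29.0, 23.0, 19.0, 15.0, 12.0, 0.0 m³/s; ΣQ_DR = 104.0 m³/s.
V = ΣQ_DR · Δt = 104.0 × 3600 s = 3.744 × 10^5 m³.
Over A = 18.6 km², depth = V / A = 20.1 mm.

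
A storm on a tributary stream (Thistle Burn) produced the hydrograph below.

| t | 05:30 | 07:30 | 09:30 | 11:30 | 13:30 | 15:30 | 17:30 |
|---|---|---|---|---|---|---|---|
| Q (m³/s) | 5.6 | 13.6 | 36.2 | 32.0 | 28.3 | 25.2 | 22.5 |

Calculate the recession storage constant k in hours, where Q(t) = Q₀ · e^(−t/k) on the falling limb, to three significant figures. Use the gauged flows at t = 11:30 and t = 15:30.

k ≈ 16.7 h

On the falling limb, Q drops from 32.0 to 25.2 m³/s between t = 11:30 and t = 15:30 (Δt = 4 h).
k = −Δt / ln(Q₂/Q₁) = −4 / ln(25.2/32.0) = 16.7 h.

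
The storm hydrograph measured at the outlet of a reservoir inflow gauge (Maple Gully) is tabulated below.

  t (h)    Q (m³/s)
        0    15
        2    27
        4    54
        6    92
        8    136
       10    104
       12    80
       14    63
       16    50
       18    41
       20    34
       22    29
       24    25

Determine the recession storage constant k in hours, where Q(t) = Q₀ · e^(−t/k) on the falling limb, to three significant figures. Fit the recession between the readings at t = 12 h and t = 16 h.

On the falling limb, Q drops from 80 to 50 m³/s between t = 12 h and t = 16 h (Δt = 4 h).
k = −Δt / ln(Q₂/Q₁) = −4 / ln(50/80) = 8.51 h.

k ≈ 8.51 h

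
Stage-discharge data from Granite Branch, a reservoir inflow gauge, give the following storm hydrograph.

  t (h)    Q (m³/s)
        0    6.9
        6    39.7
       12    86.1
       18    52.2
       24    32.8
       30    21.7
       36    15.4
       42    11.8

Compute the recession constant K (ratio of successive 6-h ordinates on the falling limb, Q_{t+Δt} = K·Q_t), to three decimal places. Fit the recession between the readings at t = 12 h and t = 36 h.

K ≈ 0.650

Using the recession-limb readings at t = 12 h and t = 36 h: Q falls from 86.1 to 15.4 m³/s over 4 intervals.
K = (Q₂/Q₁)^(1/4) = (15.4/86.1)^(1/4) = 0.650.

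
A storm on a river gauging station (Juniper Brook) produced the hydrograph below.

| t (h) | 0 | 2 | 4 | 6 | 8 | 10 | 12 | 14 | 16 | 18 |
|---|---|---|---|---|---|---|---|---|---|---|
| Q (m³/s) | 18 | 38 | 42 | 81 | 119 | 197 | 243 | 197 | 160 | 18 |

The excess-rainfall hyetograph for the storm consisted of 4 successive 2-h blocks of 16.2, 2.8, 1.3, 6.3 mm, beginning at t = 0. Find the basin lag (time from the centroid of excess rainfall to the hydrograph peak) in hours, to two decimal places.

t_L ≈ 9.17 h

Centroid of excess rainfall: t_c = Σ P_i·t̄_i / ΣP_i = 2.8271 h (block centres at 1, 3, 5, 7 h).
Hydrograph peak occurs at t = 12 h, so basin lag t_L = 12 − 2.8271 = 9.17 h.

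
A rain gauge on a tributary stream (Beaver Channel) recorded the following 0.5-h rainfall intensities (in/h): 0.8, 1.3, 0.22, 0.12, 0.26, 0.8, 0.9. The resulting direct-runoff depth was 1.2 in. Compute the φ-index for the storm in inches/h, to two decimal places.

Only the 4 blocks with intensity above φ contribute runoff: 0.8, 1.3, 0.8, 0.9 in/h.
Σ(I−φ)·Δt = d  ⇒  (0.8+1.3+0.8+0.9 − 4φ)·0.5 = 1.2
φ = (3.800 − 1.2/0.5) / 4 = 0.35 in/h.

φ ≈ 0.35 in/h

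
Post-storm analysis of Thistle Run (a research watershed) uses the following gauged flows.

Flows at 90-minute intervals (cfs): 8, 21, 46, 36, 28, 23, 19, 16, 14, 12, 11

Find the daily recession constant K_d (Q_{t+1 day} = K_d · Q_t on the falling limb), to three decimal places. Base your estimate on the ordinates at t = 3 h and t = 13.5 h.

Between t = 3 h and t = 13.5 h the flow falls from 46 to 12 cfs over 7×1.5 h = 10.5 h.
Per-interval ratio K = (12/46)^(1/7) = 0.8253; K_d = K^(24/1.5) = 0.046.

K_d ≈ 0.046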